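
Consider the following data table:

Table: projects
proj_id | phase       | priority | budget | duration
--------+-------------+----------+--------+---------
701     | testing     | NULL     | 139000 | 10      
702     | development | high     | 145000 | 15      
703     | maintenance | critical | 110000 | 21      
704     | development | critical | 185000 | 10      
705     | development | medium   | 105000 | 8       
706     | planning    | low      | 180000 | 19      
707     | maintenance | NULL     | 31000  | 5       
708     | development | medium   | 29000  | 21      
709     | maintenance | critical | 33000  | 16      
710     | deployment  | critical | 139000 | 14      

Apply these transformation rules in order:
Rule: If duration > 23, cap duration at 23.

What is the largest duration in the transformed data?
21

Step 1: Original maximum duration = 21
Step 2: Check cap of 23 against maximum
Step 3: No records exceed the cap (max 21 <= cap 23), so no capping applies
Step 4: Maximum after transformation = 21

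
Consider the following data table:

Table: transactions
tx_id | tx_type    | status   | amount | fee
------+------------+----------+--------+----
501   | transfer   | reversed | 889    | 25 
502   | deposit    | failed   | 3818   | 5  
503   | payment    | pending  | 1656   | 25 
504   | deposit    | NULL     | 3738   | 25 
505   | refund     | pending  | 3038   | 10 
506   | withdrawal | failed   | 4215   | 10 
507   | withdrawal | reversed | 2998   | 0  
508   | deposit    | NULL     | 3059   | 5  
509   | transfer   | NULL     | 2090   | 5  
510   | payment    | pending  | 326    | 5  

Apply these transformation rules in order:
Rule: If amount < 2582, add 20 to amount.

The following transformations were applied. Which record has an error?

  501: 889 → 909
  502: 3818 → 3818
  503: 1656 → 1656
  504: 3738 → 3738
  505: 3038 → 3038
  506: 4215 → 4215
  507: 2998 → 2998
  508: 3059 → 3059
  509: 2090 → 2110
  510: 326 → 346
Record 503 has an error. The correct transformed value should be 1676, not 1656.

Step 1: Check each record against the rule
Step 2: Record 503 has amount = 1656
Step 3: Since 1656 < 2582, the bonus should have been applied
Step 4: Correct value = 1676, but claimed value = 1656
Conclusion: Record 503 has the error.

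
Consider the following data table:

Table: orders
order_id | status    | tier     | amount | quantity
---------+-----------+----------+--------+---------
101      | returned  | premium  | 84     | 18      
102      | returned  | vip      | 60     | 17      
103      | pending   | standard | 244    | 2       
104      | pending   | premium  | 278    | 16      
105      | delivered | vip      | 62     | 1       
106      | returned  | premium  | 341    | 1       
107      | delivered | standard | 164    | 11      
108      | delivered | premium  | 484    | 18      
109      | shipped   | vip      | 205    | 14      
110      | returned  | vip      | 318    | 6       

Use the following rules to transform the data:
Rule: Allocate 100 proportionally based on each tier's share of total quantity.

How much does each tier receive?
premium: 50.96, standard: 12.5, vip: 36.54

Step 1: Calculate total quantity = 104
Step 2: Calculate each tier's proportion:
  premium: 53/104 = 50.96% → 50.96
  standard: 13/104 = 12.50% → 12.5
  vip: 38/104 = 36.54% → 36.54
Step 3: Verify: sum of allocations ≈ 100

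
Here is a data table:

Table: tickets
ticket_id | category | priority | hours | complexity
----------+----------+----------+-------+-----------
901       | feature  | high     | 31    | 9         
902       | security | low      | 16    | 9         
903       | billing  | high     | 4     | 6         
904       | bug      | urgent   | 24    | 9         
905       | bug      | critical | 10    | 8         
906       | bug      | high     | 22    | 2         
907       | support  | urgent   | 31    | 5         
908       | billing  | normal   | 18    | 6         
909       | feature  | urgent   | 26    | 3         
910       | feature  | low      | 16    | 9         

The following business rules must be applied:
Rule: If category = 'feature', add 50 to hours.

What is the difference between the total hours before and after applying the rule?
150

Step 1: Original sum of hours = 198
Step 2: 3 records have category = 'feature'
Step 3: Each affected record changes by 50
Step 4: Total change = 3 × 50 = 150
Step 5: New sum = 198 + 150 = 348
Step 6: Difference = |348 - 198| = 150
        (Sum increased by 150)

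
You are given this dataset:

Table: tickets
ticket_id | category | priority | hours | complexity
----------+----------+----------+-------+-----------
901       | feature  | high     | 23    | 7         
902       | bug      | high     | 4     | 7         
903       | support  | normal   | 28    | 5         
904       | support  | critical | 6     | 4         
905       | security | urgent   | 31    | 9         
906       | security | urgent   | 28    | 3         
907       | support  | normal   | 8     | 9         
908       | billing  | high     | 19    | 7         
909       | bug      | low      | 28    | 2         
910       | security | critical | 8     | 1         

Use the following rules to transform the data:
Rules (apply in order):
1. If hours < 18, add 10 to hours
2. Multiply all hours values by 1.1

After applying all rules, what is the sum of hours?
245.3

Step 1: Apply Rule 1 - Add 10 to records with hours < 18
  - 4 records affected: 26 + (4 × 10) = 66
  - Unaffected records: 157
  - Sum after Rule 1: 223
Step 2: Apply Rule 2 - Multiply all by 1.1
  - 223 × 1.1 = 245.3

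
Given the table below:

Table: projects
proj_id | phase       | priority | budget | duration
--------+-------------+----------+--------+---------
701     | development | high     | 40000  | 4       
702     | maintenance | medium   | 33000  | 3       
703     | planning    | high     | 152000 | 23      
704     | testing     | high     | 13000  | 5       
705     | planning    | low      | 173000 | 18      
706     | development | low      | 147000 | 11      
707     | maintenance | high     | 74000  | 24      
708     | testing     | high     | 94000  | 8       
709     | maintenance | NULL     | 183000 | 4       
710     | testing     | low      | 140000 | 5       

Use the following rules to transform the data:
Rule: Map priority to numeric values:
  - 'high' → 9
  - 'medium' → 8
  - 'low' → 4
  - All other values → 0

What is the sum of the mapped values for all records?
65

Step 1: Apply mapping to each record
Step 2: Count by status:
  'high': 5 records × 9 = 45
  'medium': 1 records × 8 = 8
  'low': 3 records × 4 = 12
Step 3: Sum all mapped values = 65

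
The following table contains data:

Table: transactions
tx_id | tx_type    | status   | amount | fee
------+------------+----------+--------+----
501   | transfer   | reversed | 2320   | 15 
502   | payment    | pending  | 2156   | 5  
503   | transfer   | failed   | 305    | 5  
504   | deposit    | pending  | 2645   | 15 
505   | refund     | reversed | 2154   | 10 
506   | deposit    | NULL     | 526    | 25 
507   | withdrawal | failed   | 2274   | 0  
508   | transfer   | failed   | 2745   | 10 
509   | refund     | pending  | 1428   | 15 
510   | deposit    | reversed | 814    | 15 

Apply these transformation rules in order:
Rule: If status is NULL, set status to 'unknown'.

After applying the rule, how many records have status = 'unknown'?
1

Step 1: Count records where status IS NULL
Step 2: Found 1 records with NULL status
Step 3: These records will have status set to 'unknown'
Step 4: Records already having status = 'unknown': 0
Step 5: Answer: 1 + 0 = 1 records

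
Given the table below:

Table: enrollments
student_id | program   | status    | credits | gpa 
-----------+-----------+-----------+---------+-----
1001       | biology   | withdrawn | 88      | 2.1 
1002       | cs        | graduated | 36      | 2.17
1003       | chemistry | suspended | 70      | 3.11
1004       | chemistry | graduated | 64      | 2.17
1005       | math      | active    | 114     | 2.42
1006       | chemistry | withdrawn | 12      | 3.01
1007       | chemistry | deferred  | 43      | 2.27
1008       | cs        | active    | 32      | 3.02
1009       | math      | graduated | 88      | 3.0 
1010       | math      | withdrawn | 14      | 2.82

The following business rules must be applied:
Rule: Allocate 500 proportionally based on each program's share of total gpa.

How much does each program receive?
biology: 40.25, chemistry: 202.38, cs: 99.46, math: 157.91

Step 1: Calculate total gpa = 26.09
Step 2: Calculate each program's proportion:
  biology: 2.1/26.09 = 8.05% → 40.25
  chemistry: 10.56/26.09 = 40.48% → 202.38
  cs: 5.19/26.09 = 19.89% → 99.46
  math: 8.24/26.09 = 31.58% → 157.91
Step 3: Verify: sum of allocations ≈ 500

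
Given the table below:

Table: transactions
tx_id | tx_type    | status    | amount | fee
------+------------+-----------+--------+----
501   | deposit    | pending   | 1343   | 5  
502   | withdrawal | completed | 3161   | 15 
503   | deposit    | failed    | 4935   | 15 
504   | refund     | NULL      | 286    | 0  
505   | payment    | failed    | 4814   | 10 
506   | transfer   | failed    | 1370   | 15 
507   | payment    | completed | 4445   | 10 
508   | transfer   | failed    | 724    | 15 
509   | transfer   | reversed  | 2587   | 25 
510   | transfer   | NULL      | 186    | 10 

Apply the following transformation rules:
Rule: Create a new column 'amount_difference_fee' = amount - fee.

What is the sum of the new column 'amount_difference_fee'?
23731

Step 1: For each record, compute amount - fee
Example calculations:
  1343 - 5 = 1338
  3161 - 15 = 3146
  4935 - 15 = 4920
  ...
Step 2: Sum all derived values
Step 3: Total = 23731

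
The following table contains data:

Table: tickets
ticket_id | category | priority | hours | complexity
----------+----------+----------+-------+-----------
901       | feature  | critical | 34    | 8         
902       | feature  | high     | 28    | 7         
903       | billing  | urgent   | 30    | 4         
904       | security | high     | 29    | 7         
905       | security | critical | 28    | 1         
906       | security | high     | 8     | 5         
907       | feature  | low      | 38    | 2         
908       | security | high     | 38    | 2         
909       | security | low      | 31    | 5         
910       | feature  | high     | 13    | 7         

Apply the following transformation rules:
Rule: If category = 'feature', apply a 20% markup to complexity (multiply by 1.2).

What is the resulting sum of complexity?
52.8

Step 1: Records with category = 'feature' have total complexity = 24
Step 2: Apply multiplier: 24 × 1.2 = 28.8
Step 3: Other records total: 24
Step 4: Final sum = 28.8 + 24 = 52.8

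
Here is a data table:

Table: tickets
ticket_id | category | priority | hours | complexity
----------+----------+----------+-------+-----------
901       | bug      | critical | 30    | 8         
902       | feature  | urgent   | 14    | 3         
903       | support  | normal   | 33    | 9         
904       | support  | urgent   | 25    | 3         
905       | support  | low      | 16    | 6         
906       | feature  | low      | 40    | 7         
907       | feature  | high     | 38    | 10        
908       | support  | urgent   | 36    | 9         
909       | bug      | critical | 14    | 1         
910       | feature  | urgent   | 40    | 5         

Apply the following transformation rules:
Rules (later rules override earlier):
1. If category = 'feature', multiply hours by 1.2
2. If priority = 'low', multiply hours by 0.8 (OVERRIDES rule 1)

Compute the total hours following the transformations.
293.2

Step 1: Rule 2 takes priority for records with priority = 'low'
  - 2 records: 56 × 0.8 = 44.8
Step 2: Rule 1 applies to remaining records with category = 'feature'
  - 3 records: 92 × 1.2 = 110.4
Step 3: Other records unchanged: 138
Step 4: Final sum = 44.8 + 110.4 + 138 = 293.2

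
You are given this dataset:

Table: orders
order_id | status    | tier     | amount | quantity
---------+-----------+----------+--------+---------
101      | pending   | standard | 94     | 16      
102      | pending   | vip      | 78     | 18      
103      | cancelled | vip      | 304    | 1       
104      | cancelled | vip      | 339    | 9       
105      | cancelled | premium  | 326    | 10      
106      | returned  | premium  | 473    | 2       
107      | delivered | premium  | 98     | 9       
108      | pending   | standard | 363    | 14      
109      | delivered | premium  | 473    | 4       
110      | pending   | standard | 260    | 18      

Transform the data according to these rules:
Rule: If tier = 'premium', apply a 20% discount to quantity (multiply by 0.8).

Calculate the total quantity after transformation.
96.0

Step 1: Records with tier = 'premium' have total quantity = 25
Step 2: Apply multiplier: 25 × 0.8 = 20.0
Step 3: Other records total: 76
Step 4: Final sum = 20.0 + 76 = 96.0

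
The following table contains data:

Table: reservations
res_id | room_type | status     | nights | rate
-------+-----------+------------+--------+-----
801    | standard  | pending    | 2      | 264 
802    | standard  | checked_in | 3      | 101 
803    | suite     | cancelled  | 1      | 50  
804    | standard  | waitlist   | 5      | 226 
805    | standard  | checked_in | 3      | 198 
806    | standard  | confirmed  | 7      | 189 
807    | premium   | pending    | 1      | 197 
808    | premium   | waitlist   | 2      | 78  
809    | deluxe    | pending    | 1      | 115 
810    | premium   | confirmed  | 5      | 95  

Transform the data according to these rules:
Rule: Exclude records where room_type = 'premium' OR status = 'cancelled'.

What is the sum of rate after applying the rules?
1093

Step 1: Find records where room_type = 'premium' OR status = 'cancelled'
Step 2: 4 records match, summing to 420
Step 3: Original sum: 1513
Step 4: Remaining sum = 1513 - 420 = 1093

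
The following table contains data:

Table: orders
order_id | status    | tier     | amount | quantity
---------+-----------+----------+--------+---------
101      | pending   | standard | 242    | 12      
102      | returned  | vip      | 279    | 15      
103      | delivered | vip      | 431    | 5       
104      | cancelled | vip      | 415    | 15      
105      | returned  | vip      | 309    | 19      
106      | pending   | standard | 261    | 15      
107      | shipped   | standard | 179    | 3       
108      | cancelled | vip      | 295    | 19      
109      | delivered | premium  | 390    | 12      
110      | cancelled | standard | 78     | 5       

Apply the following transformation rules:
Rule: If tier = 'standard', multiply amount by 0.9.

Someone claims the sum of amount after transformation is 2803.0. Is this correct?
Yes, the result is correct.

Step 1: Calculate the correct sum after transformation
Step 2: Apply multiplier 0.9 to records where tier = 'standard'
Step 3: Correct result = 2803.0
Step 4: Claimed result = 2803.0
Step 5: 2803.0 = 2803.0 ✓
Conclusion: The claimed result is correct.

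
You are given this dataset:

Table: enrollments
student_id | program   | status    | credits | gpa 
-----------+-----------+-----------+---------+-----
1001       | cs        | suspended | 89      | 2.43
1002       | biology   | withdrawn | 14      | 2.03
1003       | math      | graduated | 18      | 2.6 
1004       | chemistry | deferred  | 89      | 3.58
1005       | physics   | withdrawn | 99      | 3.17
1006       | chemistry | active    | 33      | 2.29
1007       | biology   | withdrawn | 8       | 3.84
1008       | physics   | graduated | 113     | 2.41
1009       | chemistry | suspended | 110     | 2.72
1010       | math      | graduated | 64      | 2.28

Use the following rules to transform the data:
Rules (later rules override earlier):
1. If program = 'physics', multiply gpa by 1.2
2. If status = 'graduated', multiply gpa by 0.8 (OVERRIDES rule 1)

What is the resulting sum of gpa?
26.53

Step 1: Rule 2 takes priority for records with status = 'graduated'
  - 3 records: 7.29 × 0.8 = 5.83
Step 2: Rule 1 applies to remaining records with program = 'physics'
  - 1 records: 3.17 × 1.2 = 3.8
Step 3: Other records unchanged: 16.89
Step 4: Final sum = 5.83 + 3.8 + 16.89 = 26.53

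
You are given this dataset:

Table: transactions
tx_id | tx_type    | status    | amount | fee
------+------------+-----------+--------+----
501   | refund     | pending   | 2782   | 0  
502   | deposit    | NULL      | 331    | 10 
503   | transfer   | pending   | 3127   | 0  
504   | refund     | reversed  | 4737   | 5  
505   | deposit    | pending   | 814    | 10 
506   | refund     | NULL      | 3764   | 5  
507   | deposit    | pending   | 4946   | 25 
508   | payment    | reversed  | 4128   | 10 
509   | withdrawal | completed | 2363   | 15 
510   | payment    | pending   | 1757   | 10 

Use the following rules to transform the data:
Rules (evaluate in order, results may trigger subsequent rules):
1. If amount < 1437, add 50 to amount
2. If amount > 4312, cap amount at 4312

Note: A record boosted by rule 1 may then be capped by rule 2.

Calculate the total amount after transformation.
27790

Step 1: Apply rule 1 to records with amount < 1437
  - 2 records get bonus of 50
  - Of these, 0 records then exceed 4312 and get capped
Step 2: Apply rule 2 to records with amount > 4312
  - 2 records (original) are capped
Step 3: Calculate final sum = 27790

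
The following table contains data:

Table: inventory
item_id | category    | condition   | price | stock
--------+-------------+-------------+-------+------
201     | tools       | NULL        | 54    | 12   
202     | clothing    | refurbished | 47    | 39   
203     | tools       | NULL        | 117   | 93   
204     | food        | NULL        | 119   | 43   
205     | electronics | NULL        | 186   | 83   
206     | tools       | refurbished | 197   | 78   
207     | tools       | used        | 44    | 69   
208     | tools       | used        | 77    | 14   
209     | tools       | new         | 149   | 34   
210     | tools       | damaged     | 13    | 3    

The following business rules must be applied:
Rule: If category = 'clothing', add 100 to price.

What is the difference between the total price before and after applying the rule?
100

Step 1: Original sum of price = 1003
Step 2: 1 records have category = 'clothing'
Step 3: Each affected record changes by 100
Step 4: Total change = 1 × 100 = 100
Step 5: New sum = 1003 + 100 = 1103
Step 6: Difference = |1103 - 1003| = 100
        (Sum increased by 100)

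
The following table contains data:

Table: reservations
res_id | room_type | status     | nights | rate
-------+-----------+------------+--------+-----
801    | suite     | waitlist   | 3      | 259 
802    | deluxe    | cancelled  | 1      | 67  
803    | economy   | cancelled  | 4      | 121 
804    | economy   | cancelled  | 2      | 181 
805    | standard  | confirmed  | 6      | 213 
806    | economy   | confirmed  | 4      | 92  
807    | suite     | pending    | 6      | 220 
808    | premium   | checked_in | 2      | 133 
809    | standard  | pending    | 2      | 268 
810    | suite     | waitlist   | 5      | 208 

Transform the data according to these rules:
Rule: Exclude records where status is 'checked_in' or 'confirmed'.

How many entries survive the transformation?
7

Step 1: Count records to exclude
  - 1 (checked_in) + 2 (confirmed) = 3 records
Step 2: Total records: 10
Step 3: Remaining = 10 - 3 = 7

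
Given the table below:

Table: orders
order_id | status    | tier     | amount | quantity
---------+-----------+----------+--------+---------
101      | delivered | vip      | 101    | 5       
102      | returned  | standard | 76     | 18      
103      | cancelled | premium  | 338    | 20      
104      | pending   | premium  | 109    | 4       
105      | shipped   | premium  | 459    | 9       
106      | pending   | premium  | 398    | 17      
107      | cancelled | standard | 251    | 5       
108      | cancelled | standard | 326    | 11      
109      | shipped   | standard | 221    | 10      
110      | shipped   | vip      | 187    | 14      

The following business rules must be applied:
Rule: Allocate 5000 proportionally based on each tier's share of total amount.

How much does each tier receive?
premium: 2643.96, standard: 1772.1, vip: 583.94

Step 1: Calculate total amount = 2466
Step 2: Calculate each tier's proportion:
  premium: 1304/2466 = 52.88% → 2643.96
  standard: 874/2466 = 35.44% → 1772.1
  vip: 288/2466 = 11.68% → 583.94
Step 3: Verify: sum of allocations ≈ 5000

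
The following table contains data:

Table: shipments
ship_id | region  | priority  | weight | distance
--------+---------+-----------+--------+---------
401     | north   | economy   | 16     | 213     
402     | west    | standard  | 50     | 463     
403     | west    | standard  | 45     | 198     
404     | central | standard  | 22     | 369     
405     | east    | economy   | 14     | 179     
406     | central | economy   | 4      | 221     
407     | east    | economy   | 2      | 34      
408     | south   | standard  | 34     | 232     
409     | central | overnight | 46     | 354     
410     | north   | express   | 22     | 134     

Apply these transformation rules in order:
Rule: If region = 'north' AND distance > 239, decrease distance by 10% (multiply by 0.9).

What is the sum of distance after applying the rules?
2397

Step 1: Find records where region = 'north' AND distance > 239
Step 2: 0 records match, summing to 0
Step 3: After multiplier: 0 × 0.9 = 0.0
Step 4: Unaffected records sum: 2397
Step 5: Final sum = 0.0 + 2397 = 2397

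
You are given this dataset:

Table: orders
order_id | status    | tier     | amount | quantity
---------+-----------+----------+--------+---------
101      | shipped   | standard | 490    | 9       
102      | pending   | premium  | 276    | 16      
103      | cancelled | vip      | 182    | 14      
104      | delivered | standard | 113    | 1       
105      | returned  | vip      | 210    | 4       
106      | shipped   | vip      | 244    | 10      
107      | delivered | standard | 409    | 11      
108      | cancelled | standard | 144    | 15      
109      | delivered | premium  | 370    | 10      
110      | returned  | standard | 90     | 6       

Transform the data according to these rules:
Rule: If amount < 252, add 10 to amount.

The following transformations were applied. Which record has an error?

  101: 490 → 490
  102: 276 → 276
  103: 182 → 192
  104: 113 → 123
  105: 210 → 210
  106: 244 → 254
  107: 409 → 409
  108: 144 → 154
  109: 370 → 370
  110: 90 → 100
Record 105 has an error. The correct transformed value should be 220, not 210.

Step 1: Check each record against the rule
Step 2: Record 105 has amount = 210
Step 3: Since 210 < 252, the bonus should have been applied
Step 4: Correct value = 220, but claimed value = 210
Conclusion: Record 105 has the error.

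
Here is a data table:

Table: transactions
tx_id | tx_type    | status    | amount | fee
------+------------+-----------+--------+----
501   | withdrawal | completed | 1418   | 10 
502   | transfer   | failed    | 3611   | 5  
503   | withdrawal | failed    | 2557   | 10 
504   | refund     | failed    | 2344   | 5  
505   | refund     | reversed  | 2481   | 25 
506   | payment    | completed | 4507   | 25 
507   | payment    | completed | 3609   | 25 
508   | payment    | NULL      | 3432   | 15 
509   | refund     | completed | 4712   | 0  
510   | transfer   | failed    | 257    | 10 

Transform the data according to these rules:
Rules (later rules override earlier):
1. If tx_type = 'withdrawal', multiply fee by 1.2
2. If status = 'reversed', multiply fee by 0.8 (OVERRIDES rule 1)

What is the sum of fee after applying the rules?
129.0

Step 1: Rule 2 takes priority for records with status = 'reversed'
  - 1 records: 25 × 0.8 = 20.0
Step 2: Rule 1 applies to remaining records with tx_type = 'withdrawal'
  - 2 records: 20 × 1.2 = 24.0
Step 3: Other records unchanged: 85
Step 4: Final sum = 20.0 + 24.0 + 85 = 129.0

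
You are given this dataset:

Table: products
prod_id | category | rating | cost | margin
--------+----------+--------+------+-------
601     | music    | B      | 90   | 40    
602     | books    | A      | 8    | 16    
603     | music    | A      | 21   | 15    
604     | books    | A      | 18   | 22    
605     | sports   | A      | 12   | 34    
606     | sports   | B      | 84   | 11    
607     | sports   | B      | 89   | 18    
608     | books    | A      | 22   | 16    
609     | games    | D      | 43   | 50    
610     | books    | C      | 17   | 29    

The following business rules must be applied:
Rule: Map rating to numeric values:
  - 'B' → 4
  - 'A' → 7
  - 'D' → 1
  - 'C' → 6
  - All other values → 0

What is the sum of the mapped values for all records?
54

Step 1: Apply mapping to each record
Step 2: Count by status:
  'B': 3 records × 4 = 12
  'A': 5 records × 7 = 35
  'D': 1 records × 1 = 1
  'C': 1 records × 6 = 6
Step 3: Sum all mapped values = 54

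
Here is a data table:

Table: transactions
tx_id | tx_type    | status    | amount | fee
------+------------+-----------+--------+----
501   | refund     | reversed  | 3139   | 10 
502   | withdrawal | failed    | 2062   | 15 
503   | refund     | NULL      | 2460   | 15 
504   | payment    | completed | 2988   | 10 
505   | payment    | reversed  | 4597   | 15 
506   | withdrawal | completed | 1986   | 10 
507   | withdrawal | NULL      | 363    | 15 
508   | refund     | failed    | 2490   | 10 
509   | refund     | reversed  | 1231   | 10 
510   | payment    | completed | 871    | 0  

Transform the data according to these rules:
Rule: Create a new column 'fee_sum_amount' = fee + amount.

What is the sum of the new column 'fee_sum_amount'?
22297

Step 1: For each record, compute fee + amount
Example calculations:
  10 + 3139 = 3149
  15 + 2062 = 2077
  15 + 2460 = 2475
  ...
Step 2: Sum all derived values
Step 3: Total = 22297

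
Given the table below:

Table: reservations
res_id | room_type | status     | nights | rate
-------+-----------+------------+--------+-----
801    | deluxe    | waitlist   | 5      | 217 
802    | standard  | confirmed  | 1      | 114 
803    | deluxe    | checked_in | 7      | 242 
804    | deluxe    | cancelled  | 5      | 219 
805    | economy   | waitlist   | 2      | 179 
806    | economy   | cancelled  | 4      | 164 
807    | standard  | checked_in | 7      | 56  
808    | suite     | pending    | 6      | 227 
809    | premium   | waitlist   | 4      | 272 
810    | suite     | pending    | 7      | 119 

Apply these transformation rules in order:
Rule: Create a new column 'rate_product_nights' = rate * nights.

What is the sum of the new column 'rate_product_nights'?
8677

Step 1: For each record, compute rate * nights
Example calculations:
  217 * 5 = 1085
  114 * 1 = 114
  242 * 7 = 1694
  ...
Step 2: Sum all derived values
Step 3: Total = 8677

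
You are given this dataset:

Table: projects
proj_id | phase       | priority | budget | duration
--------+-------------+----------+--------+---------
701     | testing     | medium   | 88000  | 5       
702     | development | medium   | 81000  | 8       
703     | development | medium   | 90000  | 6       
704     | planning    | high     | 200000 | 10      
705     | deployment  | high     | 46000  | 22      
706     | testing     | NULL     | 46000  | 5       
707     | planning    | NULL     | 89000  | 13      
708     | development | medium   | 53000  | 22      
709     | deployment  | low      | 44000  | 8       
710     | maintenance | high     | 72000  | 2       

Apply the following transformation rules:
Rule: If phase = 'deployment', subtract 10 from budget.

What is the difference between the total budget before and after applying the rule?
20

Step 1: Original sum of budget = 809000
Step 2: 2 records have phase = 'deployment'
Step 3: Each affected record changes by -10
Step 4: Total change = 2 × -10 = -20
Step 5: New sum = 809000 + -20 = 808980
Step 6: Difference = |808980 - 809000| = 20
        (Sum decreased by 20)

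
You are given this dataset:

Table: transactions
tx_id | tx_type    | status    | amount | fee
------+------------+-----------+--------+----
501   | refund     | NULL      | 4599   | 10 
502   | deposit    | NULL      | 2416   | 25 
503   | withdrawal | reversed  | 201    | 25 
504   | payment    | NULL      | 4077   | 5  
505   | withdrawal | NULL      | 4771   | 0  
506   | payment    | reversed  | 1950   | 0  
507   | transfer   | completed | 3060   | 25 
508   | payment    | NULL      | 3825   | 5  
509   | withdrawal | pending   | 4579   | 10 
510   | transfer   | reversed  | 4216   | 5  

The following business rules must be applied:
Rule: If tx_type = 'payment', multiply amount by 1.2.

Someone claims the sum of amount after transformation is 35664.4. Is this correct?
Yes, the result is correct.

Step 1: Calculate the correct sum after transformation
Step 2: Apply multiplier 1.2 to records where tx_type = 'payment'
Step 3: Correct result = 35664.4
Step 4: Claimed result = 35664.4
Step 5: 35664.4 = 35664.4 ✓
Conclusion: The claimed result is correct.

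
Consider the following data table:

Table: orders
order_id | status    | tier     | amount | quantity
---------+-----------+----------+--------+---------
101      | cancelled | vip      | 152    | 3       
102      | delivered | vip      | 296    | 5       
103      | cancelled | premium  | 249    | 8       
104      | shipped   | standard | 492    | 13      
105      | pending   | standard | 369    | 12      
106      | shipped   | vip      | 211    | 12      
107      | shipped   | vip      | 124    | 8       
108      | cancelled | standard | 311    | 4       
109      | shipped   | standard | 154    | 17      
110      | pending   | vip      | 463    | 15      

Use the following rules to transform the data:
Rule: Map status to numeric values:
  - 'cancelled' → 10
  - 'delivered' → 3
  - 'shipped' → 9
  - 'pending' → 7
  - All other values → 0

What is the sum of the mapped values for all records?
83

Step 1: Apply mapping to each record
Step 2: Count by status:
  'cancelled': 3 records × 10 = 30
  'delivered': 1 records × 3 = 3
  'shipped': 4 records × 9 = 36
  'pending': 2 records × 7 = 14
Step 3: Sum all mapped values = 83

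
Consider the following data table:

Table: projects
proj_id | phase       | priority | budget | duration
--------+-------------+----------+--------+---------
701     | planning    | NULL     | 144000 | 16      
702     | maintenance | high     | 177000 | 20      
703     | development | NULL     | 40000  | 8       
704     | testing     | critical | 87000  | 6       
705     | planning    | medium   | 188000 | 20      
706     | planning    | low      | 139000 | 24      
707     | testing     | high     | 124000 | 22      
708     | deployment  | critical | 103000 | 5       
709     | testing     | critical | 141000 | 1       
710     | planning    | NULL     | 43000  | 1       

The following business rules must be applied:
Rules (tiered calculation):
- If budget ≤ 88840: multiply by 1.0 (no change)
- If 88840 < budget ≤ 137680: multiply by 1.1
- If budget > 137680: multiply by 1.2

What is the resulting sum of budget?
1366500.0

Step 1: Tier 1 (budget ≤ 88840): 3 records, sum = 170000 × 1.0 = 170000.0
Step 2: Tier 2 (88840 < budget ≤ 137680): 2 records, sum = 227000 × 1.1 = 249700.0
Step 3: Tier 3 (budget > 137680): 5 records, sum = 789000 × 1.2 = 946800.0
Step 4: Final sum = 170000.0 + 249700.0 + 946800.0 = 1366500.0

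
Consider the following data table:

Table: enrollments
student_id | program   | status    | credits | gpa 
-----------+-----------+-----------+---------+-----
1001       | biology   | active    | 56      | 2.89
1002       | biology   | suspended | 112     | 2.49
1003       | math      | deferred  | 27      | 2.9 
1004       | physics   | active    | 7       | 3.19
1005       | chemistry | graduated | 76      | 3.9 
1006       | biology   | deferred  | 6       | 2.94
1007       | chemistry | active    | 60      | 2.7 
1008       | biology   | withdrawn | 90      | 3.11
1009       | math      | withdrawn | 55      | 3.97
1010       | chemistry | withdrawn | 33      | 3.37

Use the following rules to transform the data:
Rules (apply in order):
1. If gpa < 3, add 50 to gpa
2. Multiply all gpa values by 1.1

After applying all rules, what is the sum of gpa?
309.61

Step 1: Apply Rule 1 - Add 50 to records with gpa < 3
  - 5 records affected: 13.92 + (5 × 50) = 263.92
  - Unaffected records: 17.54
  - Sum after Rule 1: 281.46
Step 2: Apply Rule 2 - Multiply all by 1.1
  - 281.46 × 1.1 = 309.61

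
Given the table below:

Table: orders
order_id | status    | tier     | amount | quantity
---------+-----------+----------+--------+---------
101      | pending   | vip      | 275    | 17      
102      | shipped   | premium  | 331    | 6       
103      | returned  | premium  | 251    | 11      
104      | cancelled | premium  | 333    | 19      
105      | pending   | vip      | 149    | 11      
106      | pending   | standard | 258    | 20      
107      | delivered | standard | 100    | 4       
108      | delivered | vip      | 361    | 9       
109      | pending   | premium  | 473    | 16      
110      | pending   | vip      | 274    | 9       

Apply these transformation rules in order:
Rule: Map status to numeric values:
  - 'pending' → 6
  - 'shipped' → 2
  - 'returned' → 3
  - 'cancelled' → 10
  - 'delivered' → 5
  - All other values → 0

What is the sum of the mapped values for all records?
55

Step 1: Apply mapping to each record
Step 2: Count by status:
  'pending': 5 records × 6 = 30
  'shipped': 1 records × 2 = 2
  'returned': 1 records × 3 = 3
  'cancelled': 1 records × 10 = 10
  'delivered': 2 records × 5 = 10
Step 3: Sum all mapped values = 55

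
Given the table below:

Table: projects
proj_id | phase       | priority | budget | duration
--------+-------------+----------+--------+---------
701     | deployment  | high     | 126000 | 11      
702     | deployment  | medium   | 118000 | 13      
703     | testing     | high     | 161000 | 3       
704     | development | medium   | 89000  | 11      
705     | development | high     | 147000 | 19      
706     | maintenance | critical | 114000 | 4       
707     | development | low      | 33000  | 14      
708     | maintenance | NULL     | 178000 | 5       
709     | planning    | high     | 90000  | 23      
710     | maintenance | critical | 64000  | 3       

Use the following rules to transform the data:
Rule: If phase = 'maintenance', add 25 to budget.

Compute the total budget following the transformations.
1120075

Step 1: Count records where phase = 'maintenance': 3
Step 2: Total bonus added: 3 × 25 = 75
Step 3: Original sum of budget: 1120000
Step 4: Final sum = 1120000 + 75 = 1120075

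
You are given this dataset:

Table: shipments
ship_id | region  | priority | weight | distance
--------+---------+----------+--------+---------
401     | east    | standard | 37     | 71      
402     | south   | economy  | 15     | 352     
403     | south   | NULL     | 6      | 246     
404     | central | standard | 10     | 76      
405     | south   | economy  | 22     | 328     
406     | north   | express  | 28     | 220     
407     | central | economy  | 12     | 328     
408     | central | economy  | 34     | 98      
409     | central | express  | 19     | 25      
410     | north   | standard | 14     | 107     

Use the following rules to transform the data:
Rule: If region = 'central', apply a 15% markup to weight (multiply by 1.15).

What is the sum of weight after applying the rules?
208.25

Step 1: Records with region = 'central' have total weight = 75
Step 2: Apply multiplier: 75 × 1.15 = 86.25
Step 3: Other records total: 122
Step 4: Final sum = 86.25 + 122 = 208.25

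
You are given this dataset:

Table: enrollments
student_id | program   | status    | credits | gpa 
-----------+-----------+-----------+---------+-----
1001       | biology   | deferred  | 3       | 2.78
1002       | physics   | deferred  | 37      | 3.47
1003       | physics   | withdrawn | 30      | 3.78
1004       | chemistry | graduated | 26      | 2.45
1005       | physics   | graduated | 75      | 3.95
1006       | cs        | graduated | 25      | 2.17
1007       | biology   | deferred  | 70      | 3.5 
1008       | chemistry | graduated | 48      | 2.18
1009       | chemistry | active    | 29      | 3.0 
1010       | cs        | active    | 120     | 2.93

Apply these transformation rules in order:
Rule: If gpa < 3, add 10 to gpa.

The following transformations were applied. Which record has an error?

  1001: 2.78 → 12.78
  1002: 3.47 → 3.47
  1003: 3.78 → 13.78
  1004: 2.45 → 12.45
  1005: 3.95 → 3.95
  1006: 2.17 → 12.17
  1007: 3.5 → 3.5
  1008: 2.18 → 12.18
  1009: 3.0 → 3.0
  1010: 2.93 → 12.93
Record 1003 has an error. The correct transformed value should be 3.78, not 13.78.

Step 1: Check each record against the rule
Step 2: Record 1003 has gpa = 3.78
Step 3: Since 3.78 >= 3, the bonus should not have been applied
Step 4: Correct value = 3.78, but claimed value = 13.78
Conclusion: Record 1003 has the error.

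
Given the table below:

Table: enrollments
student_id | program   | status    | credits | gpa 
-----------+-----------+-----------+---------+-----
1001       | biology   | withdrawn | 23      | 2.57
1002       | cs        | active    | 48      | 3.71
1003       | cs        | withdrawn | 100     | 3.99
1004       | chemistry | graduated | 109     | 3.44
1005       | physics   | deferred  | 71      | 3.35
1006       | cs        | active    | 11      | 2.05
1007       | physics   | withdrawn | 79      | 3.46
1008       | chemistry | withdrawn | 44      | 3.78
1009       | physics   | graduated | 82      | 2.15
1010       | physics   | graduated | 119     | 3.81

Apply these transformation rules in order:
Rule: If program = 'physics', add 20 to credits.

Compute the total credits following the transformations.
766

Step 1: Count records where program = 'physics': 4
Step 2: Total bonus added: 4 × 20 = 80
Step 3: Original sum of credits: 686
Step 4: Final sum = 686 + 80 = 766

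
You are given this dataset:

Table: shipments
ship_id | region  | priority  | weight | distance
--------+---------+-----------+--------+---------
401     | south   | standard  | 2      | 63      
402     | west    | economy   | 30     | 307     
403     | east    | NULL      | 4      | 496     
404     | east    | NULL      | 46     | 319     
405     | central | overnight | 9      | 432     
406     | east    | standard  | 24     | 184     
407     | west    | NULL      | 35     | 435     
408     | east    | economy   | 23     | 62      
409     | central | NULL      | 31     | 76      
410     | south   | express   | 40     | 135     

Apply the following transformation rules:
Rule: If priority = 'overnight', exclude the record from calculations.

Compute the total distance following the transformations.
2077

Step 1: Identify records where priority = 'overnight'
Step 2: The excluded records sum to 432
Step 3: Original total distance = 2509
Step 4: Remaining total = 2509 - 432 = 2077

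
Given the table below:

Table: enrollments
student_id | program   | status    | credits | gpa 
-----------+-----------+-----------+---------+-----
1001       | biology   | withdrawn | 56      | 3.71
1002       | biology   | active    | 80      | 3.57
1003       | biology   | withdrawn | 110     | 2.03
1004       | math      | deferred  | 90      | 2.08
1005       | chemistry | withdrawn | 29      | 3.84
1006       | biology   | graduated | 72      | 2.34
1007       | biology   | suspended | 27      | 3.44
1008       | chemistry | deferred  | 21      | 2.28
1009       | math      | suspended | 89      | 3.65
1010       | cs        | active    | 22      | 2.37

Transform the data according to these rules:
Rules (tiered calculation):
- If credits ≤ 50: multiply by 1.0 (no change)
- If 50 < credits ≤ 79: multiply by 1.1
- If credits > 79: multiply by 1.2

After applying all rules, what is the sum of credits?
682.6

Step 1: Tier 1 (credits ≤ 50): 4 records, sum = 99 × 1.0 = 99.0
Step 2: Tier 2 (50 < credits ≤ 79): 2 records, sum = 128 × 1.1 = 140.8
Step 3: Tier 3 (credits > 79): 4 records, sum = 369 × 1.2 = 442.8
Step 4: Final sum = 99.0 + 140.8 + 442.8 = 682.6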